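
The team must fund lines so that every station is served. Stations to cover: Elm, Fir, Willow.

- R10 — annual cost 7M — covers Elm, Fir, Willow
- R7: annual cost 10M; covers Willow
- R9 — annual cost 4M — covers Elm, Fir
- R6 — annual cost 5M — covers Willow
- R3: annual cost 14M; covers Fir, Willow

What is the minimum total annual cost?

7

R10 alone covers Elm, Fir, Willow — every station.
Total annual cost: 7.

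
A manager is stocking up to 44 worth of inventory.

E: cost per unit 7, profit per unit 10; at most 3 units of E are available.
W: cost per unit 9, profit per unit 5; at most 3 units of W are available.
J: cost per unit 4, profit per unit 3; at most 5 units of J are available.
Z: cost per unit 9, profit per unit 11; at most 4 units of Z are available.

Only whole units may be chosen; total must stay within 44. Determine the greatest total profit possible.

E has the best ratio (10/7); taking only E gives at most 3×10 = 30 (stopped by the supply cap of 3).
Mixing does better — 3×E, 1×J, and 2×Z: cost 43 ≤ 44, profit 3·10 + 1·3 + 2·11 = 55.

55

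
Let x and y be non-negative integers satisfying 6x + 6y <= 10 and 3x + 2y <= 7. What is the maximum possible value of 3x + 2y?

3

Relaxing integrality, the LP optimum is 5.00 at (x,y) = (1.67, 0), which is not an integer point.
(x,y)=(1,0): 6·1+6·0=6≤10, 3·1+2·0=3≤7, objective 3.
(x,y)=(0,1): 6·0+6·1=6≤10, 3·0+2·1=2≤7, objective 2.
(x,y)=(0,0): 6·0+6·0=0≤10, 3·0+2·0=0≤7, objective 0.
Maximum is 3 at (x,y)=(1,0).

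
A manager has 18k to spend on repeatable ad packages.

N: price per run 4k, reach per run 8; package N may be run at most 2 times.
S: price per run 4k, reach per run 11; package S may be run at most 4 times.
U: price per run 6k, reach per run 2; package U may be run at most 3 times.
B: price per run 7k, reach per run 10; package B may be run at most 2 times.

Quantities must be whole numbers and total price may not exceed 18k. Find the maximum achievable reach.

This is a bounded integer knapsack.
S has the best ratio (11/4); taking only S gives at most 4×11 = 44 (stopped by the price limit).
Optimal: 4×S: price 16 ≤ 18, reach 4·11 = 44.

44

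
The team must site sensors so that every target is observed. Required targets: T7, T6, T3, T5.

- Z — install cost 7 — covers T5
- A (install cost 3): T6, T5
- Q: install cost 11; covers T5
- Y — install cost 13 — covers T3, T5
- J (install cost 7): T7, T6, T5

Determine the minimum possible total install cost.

20

Choose Y and J: together they cover T7, T6, T3, T5 — every target.
Total install cost: 13 + 7 = 20.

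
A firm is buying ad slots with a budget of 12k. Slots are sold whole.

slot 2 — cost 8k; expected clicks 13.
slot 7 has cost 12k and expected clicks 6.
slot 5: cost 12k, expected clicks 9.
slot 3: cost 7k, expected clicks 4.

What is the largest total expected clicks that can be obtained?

This is an integer program with binary decision variables.
Allowing fractional choices, the relaxed optimum would be about 16.0, but ad slots are indivisible.
slot 2: cost 8 ≤ 12, expected clicks 13.
slot 7: cost 12 ≤ 12, expected clicks 6.
slot 5: cost 12 ≤ 12, expected clicks 9.
Best is slot 2 with total expected clicks 13.

13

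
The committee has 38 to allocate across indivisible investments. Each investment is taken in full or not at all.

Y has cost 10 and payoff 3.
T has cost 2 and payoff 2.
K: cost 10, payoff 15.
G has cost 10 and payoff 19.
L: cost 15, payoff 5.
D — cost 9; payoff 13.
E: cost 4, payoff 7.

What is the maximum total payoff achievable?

T + K + G + D + E: cost 2 + 10 + 10 + 9 + 4 = 35 ≤ 38, payoff 2 + 15 + 19 + 13 + 7 = 56.
T + K + G + D: cost 2 + 10 + 10 + 9 = 31 ≤ 38, payoff 2 + 15 + 19 + 13 = 49.
K + G + D + E: cost 10 + 10 + 9 + 4 = 33 ≤ 38, payoff 15 + 19 + 13 + 7 = 54.
Best is T, K, G, D, and E with total payoff 56.

56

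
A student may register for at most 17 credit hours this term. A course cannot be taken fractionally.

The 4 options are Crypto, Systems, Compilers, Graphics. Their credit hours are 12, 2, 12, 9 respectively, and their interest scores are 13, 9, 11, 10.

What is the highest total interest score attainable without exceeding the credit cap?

22

Crypto + Systems: credit hours 12 + 2 = 14 ≤ 17, interest score 13 + 9 = 22.
Systems + Compilers: credit hours 2 + 12 = 14 ≤ 17, interest score 9 + 11 = 20.
Systems + Graphics: credit hours 2 + 9 = 11 ≤ 17, interest score 9 + 10 = 19.
Best is Crypto and Systems with total interest score 22.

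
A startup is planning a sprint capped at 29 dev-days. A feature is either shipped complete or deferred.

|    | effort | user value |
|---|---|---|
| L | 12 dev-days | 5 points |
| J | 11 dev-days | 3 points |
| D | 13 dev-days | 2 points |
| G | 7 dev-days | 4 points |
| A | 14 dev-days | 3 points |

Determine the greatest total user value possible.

9

This is an integer program with binary decision variables.
Allowing fractional choices, the relaxed optimum would be about 11.7, but features are indivisible.
L + J: effort 12 + 11 = 23 ≤ 29, user value 5 + 3 = 8.
L + G: effort 12 + 7 = 19 ≤ 29, user value 5 + 4 = 9.
Best is L and G with total user value 9.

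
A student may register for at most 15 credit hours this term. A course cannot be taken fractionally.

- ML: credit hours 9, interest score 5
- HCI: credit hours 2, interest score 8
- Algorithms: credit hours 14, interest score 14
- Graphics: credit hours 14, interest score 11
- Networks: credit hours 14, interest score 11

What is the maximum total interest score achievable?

Allowing fractional choices, the relaxed optimum would be about 21.0, but courses are indivisible.
Algorithms: credit hours 14 ≤ 15, interest score 14.
Graphics: credit hours 14 ≤ 15, interest score 11.
ML + HCI: credit hours 9 + 2 = 11 ≤ 15, interest score 5 + 8 = 13.
Best is Algorithms with total interest score 14.

14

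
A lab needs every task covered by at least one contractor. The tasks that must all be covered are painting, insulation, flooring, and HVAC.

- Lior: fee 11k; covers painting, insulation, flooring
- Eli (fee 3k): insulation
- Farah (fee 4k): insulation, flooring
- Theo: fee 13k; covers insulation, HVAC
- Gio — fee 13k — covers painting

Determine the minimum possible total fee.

24

The greedy cost-per-new-task heuristic would pick Farah, Lior, and Theo for 28, but a cheaper cover exists.
Choose Lior and Theo: together they cover painting, insulation, flooring, HVAC — every task.
Total fee: 11 + 13 = 24.
No cover costs less than 24.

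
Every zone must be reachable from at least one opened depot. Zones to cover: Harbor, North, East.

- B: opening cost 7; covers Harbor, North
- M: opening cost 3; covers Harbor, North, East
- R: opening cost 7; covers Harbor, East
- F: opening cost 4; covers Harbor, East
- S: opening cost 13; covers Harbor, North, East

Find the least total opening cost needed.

3

This is a weighted set-cover instance.
M alone covers Harbor, North, East — every zone.
Total opening cost: 3.
No cover costs less than 3.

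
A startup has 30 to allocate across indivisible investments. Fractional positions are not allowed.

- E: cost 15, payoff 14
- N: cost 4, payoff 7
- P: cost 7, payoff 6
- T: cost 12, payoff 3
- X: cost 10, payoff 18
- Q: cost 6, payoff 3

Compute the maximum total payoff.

39

Take E, N, and X: cost 15 + 4 + 10 = 29 ≤ 30, payoff 14 + 7 + 18 = 39.
No other feasible combination does better.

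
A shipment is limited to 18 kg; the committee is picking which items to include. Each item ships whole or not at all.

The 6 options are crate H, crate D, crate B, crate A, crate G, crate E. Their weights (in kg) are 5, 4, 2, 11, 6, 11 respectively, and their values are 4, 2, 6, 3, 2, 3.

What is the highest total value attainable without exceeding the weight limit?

14

Allowing fractional choices, the relaxed optimum would be about 14.3, but items are indivisible.
crate H + crate B + crate E: weight 5 + 2 + 11 = 18 ≤ 18, value 4 + 6 + 3 = 13.
crate H + crate B + crate A: weight 5 + 2 + 11 = 18 ≤ 18, value 4 + 6 + 3 = 13.
crate H + crate D + crate B + crate G: weight 5 + 4 + 2 + 6 = 17 ≤ 18, value 4 + 2 + 6 + 2 = 14.
Best is crate H, crate D, crate B, and crate G with total value 14.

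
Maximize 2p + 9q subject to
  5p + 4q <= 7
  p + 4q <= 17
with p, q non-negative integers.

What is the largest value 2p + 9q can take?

9

Relaxing integrality, the LP optimum is 15.75 at (p,q) = (0, 1.75), which is not an integer point.
(p,q)=(0,1): 5·0+4·1=4≤7, 1·0+4·1=4≤17, objective 9.
(p,q)=(1,0): 5·1+4·0=5≤7, 1·1+4·0=1≤17, objective 2.
(p,q)=(0,0): 5·0+4·0=0≤7, 1·0+4·0=0≤17, objective 0.
No feasible integer point exceeds 9.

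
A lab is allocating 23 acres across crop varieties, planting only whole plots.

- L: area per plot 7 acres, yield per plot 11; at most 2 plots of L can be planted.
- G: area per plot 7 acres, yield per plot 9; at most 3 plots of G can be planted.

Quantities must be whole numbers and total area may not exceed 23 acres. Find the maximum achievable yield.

This is a bounded integer knapsack.
Take 2×L and 1×G: area 21 ≤ 23, yield 2·11 + 1·9 = 31.
L has the best ratio (11/7) and is taken to its limit of 2; remaining capacity is filled optimally with the others.

31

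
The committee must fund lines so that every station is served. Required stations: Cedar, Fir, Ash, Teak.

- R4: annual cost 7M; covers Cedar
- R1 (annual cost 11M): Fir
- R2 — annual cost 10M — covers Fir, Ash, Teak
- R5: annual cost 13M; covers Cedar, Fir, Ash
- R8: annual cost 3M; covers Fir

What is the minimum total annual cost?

The greedy cost-per-new-station heuristic would pick R8, R2, and R4 for 20, but a cheaper cover exists.
Choose R4 and R2: together they cover Cedar, Fir, Ash, Teak — every station.
Total annual cost: 7 + 10 = 17.
No cover costs less than 17.

17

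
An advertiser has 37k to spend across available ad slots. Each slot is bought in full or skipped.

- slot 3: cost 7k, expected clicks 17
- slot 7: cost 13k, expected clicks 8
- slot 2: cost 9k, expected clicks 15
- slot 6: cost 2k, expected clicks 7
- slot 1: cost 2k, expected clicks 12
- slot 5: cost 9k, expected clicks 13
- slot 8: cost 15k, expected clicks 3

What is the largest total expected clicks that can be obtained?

64

Take slot 3, slot 2, slot 6, slot 1, and slot 5: cost 7 + 9 + 2 + 2 + 9 = 29 ≤ 37, expected clicks 17 + 15 + 7 + 12 + 13 = 64.
No other feasible combination does better.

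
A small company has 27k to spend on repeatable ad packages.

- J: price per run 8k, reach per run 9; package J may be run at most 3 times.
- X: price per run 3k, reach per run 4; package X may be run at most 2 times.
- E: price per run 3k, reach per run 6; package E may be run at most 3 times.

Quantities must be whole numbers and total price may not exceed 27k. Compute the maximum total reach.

36

E has the best ratio (6/3); taking only E gives at most 3×6 = 18 (stopped by the supply cap of 3).
Mixing does better — 2×J and 3×E: price 25 ≤ 27, reach 2·9 + 3·6 = 36.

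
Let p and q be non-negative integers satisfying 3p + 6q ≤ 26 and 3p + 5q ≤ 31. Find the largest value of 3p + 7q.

28

The continuous relaxation peaks at (0, 4.33) with value 30.33; rounding to a feasible lattice point costs some objective.
(p,q)=(0,4): 3·0+6·4=24≤26, 3·0+5·4=20≤31, objective 28.
(p,q)=(1,3): 3·1+6·3=21≤26, 3·1+5·3=18≤31, objective 24.
(p,q)=(0,3): 3·0+6·3=18≤26, 3·0+5·3=15≤31, objective 21.
The best lattice point is (0,4), giving 28.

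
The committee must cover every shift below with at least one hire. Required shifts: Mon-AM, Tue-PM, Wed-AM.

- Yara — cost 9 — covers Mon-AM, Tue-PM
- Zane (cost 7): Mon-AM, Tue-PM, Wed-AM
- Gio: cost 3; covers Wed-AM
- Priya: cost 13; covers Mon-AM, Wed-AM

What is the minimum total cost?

7

This is a weighted set-cover instance.
Zane alone covers Mon-AM, Tue-PM, Wed-AM — every shift.
Total cost: 7.
No cover costs less than 7.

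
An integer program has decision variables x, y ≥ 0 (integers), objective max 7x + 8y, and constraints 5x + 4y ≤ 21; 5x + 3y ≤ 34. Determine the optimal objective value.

(x,y)=(0,5) is feasible, giving 40.
(x,y)=(1,4) is feasible, giving 39.
(x,y)=(0,4) is feasible, giving 32.
The best lattice point is (0,5), giving 40.

40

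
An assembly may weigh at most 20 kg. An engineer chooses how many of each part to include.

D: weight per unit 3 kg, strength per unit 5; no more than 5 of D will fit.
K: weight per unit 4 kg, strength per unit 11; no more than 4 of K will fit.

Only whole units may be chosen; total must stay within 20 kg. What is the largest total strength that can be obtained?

49

1×D and 4×K: weight 19 ≤ 20, strength 1·5 + 4·11 = 49.
4×K: weight 16 ≤ 20, strength 4·11 = 44.
Best is 49.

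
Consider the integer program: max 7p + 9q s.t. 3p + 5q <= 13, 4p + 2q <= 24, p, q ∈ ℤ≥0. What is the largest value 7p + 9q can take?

28

Relaxing integrality, the LP optimum is 30.33 at (p,q) = (4.33, 0), which is not an integer point.
(p,q)=(4,0): 3·4+5·0=12≤13, 4·4+2·0=16≤24, objective 28.
(p,q)=(3,0): 3·3+5·0=9≤13, 4·3+2·0=12≤24, objective 21.
No feasible integer point exceeds 28.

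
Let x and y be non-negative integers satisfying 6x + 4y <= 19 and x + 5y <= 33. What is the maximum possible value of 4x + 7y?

28

The continuous relaxation peaks at (0, 4.75) with value 33.25; rounding to a feasible lattice point costs some objective.
(x,y)=(0,4): 6·0+4·4=16≤19, 1·0+5·4=20≤33, objective 28.
(x,y)=(1,3): 6·1+4·3=18≤19, 1·1+5·3=16≤33, objective 25.
(x,y)=(0,3): 6·0+4·3=12≤19, 1·0+5·3=15≤33, objective 21.
The best lattice point is (0,4), giving 28.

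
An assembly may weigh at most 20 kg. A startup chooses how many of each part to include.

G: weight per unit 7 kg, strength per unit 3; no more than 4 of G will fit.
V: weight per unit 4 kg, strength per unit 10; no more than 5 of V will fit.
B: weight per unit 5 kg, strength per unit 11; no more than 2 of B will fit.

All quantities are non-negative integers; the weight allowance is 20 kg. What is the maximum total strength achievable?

50

V has the best ratio (10/4); taking only V gives at most 5×10 = 50 (stopped by the weight limit).
Optimal: 5×V: weight 20 ≤ 20, strength 5·10 = 50.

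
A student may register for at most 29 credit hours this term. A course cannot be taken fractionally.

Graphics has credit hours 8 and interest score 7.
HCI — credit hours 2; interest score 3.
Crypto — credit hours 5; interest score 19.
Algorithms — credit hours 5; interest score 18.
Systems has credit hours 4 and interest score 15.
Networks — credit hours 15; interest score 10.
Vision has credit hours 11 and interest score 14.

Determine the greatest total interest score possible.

69

HCI + Crypto + Algorithms + Systems + Vision: credit hours 2 + 5 + 5 + 4 + 11 = 27 ≤ 29, interest score 3 + 19 + 18 + 15 + 14 = 69.
Crypto + Algorithms + Systems + Vision: credit hours 5 + 5 + 4 + 11 = 25 ≤ 29, interest score 19 + 18 + 15 + 14 = 66.
Best is HCI, Crypto, Algorithms, Systems, and Vision with total interest score 69.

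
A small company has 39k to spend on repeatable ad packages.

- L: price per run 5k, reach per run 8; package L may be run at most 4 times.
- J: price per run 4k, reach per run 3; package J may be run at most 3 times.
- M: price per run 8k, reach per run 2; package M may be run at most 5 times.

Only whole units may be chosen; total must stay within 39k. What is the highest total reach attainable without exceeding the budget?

41

4×L and 3×J: price 32 ≤ 39, reach 4·8 + 3·3 = 41.
4×L, 2×J, and 1×M: price 36 ≤ 39, reach 4·8 + 2·3 + 1·2 = 40.
Best is 41.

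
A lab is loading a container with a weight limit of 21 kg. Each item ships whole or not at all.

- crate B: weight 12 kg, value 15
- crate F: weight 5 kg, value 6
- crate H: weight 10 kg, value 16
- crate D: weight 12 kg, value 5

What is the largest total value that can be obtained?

Allowing fractional choices, the relaxed optimum would be about 29.8, but items are indivisible.
crate B + crate F: weight 12 + 5 = 17 ≤ 21, value 15 + 6 = 21.
crate H: weight 10 ≤ 21, value 16.
crate F + crate H: weight 5 + 10 = 15 ≤ 21, value 6 + 16 = 22.
Best is crate F and crate H with total value 22.

22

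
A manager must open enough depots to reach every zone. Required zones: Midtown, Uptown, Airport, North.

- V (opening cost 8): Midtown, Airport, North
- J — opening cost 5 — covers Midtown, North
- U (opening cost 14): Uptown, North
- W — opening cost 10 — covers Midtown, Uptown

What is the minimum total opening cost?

Choose V and W: together they cover Midtown, Uptown, Airport, North — every zone.
Total opening cost: 8 + 10 = 18.

18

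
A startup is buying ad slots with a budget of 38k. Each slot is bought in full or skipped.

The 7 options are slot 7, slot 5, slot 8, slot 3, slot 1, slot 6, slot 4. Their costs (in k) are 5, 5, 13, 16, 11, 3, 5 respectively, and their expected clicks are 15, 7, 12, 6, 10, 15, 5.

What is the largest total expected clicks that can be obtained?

59

Allowing fractional choices, the relaxed optimum would be about 60.4, but ad slots are indivisible.
slot 7 + slot 5 + slot 8 + slot 6 + slot 4: cost 5 + 5 + 13 + 3 + 5 = 31 ≤ 38, expected clicks 15 + 7 + 12 + 15 + 5 = 54.
slot 7 + slot 8 + slot 1 + slot 6 + slot 4: cost 5 + 13 + 11 + 3 + 5 = 37 ≤ 38, expected clicks 15 + 12 + 10 + 15 + 5 = 57.
slot 7 + slot 5 + slot 8 + slot 1 + slot 6: cost 5 + 5 + 13 + 11 + 3 = 37 ≤ 38, expected clicks 15 + 7 + 12 + 10 + 15 = 59.
Best is slot 7, slot 5, slot 8, slot 1, and slot 6 with total expected clicks 59.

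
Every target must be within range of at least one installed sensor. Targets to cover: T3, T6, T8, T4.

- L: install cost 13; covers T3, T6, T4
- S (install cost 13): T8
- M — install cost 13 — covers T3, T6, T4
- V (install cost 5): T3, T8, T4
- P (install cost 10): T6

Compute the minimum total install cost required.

Choose V and P: together they cover T3, T6, T8, T4 — every target.
Total install cost: 5 + 10 = 15.
No cover costs less than 15.

15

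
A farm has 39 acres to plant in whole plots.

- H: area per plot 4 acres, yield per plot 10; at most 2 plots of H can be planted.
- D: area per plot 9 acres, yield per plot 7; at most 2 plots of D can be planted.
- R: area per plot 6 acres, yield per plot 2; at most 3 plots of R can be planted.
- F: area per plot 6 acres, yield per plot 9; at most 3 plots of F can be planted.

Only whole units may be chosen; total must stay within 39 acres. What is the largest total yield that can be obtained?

54

2×H, 2×D, and 2×F: area 38 ≤ 39, yield 2·10 + 2·7 + 2·9 = 52.
2×H, 1×D, and 3×F: area 35 ≤ 39, yield 2·10 + 1·7 + 3·9 = 54.
Best is 54.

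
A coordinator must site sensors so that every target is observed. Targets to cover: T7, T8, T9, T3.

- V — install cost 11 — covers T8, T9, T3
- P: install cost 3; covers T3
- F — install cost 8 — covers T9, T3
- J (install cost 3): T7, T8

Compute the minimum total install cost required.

11

The greedy cost-per-new-target heuristic would pick J, P, and F for 14, but a cheaper cover exists.
Choose F and J: together they cover T7, T8, T9, T3 — every target.
Total install cost: 8 + 3 = 11.
No cover costs less than 11.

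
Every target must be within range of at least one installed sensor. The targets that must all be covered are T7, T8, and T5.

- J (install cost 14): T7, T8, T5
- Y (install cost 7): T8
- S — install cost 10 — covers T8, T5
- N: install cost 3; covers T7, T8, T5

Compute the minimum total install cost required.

3

N alone covers T7, T8, T5 — every target.
Total install cost: 3.
No cover costs less than 3.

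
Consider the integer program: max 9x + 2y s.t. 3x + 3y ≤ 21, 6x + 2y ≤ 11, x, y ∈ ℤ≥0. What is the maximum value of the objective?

(x,y)=(1,2) is feasible, giving 13.
(x,y)=(1,1) is feasible, giving 11.
(x,y)=(1,0) is feasible, giving 9.
Maximum is 13 at (x,y)=(1,2).

13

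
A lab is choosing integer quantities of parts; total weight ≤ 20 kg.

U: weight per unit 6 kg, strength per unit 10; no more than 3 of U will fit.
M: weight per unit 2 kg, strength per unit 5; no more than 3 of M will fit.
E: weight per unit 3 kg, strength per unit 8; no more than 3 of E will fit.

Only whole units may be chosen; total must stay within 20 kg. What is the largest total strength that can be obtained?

Take 1×U, 2×M, and 3×E: weight 19 ≤ 20, strength 1·10 + 2·5 + 3·8 = 44.
E has the best ratio (8/3) and is taken to its limit of 3; remaining capacity is filled optimally with the others.

44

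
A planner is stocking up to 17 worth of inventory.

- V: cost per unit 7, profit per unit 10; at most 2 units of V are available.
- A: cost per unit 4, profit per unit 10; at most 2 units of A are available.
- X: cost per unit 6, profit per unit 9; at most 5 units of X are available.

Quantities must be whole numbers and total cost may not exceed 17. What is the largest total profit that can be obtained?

30

Take 1×V and 2×A: cost 15 ≤ 17, profit 1·10 + 2·10 = 30.
A has the best ratio (10/4) and is taken to its limit of 2; remaining capacity is filled optimally with the others.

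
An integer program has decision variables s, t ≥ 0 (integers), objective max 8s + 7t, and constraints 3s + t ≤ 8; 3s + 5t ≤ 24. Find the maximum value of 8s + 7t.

Relaxing integrality, the LP optimum is 38.67 at (s,t) = (1.33, 4), which is not an integer point.
(s,t)=(1,4): 3·1+1·4=7≤8, 3·1+5·4=23≤24, objective 36.
(s,t)=(1,3): 3·1+1·3=6≤8, 3·1+5·3=18≤24, objective 29.
The best lattice point is (1,4), giving 36.

36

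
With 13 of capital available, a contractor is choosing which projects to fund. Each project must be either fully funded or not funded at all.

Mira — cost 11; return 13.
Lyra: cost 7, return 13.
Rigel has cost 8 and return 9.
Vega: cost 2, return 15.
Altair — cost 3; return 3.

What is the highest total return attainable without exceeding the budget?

31

Mira + Vega: cost 11 + 2 = 13 ≤ 13, return 13 + 15 = 28.
Lyra + Vega: cost 7 + 2 = 9 ≤ 13, return 13 + 15 = 28.
Lyra + Vega + Altair: cost 7 + 2 + 3 = 12 ≤ 13, return 13 + 15 + 3 = 31.
Best is Lyra, Vega, and Altair with total return 31.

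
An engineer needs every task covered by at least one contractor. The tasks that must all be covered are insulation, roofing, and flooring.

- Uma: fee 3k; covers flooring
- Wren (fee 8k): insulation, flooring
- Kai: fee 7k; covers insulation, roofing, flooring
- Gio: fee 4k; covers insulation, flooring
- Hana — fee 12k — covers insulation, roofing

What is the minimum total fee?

The greedy cost-per-new-task heuristic would pick Gio and Kai for 11, but a cheaper cover exists.
Kai alone covers insulation, roofing, flooring — every task.
Total fee: 7.
No cover costs less than 7.

7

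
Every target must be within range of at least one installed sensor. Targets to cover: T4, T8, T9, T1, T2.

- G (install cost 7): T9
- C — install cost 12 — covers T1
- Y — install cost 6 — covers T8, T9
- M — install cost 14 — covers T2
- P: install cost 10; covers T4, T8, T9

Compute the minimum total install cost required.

This is an integer covering problem.
The greedy cost-per-new-target heuristic would pick Y, P, C, and M for 42, but a cheaper cover exists.
Choose C, M, and P: together they cover T4, T8, T9, T1, T2 — every target.
Total install cost: 12 + 14 + 10 = 36.
No cover costs less than 36.

36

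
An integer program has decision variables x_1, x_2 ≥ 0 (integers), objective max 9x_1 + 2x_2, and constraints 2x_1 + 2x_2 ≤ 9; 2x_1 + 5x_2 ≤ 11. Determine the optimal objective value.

36

The continuous relaxation peaks at (4.5, 0) with value 40.50; rounding to a feasible lattice point costs some objective.
(x_1,x_2)=(4,0) is feasible, giving 36.
(x_1,x_2)=(3,1) is feasible, giving 29.
Maximum is 36 at (x_1,x_2)=(4,0).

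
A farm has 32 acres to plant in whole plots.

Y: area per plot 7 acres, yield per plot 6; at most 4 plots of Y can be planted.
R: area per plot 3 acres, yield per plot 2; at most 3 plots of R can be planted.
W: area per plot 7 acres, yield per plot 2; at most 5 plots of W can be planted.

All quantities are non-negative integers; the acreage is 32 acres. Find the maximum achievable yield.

26

This is a bounded integer knapsack.
4×Y and 1×R: area 31 ≤ 32, yield 4·6 + 1·2 = 26.
3×Y and 3×R: area 30 ≤ 32, yield 3·6 + 3·2 = 24.
Best is 26.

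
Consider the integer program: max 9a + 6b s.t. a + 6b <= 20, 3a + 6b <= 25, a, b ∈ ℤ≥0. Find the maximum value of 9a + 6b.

(a,b)=(8,0): 1·8+6·0=8≤20, 3·8+6·0=24≤25, objective 72.
(a,b)=(7,0): 1·7+6·0=7≤20, 3·7+6·0=21≤25, objective 63.
The best lattice point is (8,0), giving 72.

72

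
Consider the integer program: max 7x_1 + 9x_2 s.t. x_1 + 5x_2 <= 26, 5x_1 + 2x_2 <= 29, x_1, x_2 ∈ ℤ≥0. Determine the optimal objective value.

64

Relaxing integrality, the LP optimum is 67.83 at (x_1,x_2) = (4.04, 4.39), which is not an integer point.
(x_1,x_2)=(4,4): 1·4+5·4=24≤26, 5·4+2·4=28≤29, objective 64.
(x_1,x_2)=(3,4): 1·3+5·4=23≤26, 5·3+2·4=23≤29, objective 57.
(x_1,x_2)=(4,3): 1·4+5·3=19≤26, 5·4+2·3=26≤29, objective 55.
The best lattice point is (4,4), giving 64.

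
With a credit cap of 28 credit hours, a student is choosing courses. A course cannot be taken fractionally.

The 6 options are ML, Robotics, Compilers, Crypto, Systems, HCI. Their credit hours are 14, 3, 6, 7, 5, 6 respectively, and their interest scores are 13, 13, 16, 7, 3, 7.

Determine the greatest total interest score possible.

ML + Robotics + Compilers + Systems: credit hours 14 + 3 + 6 + 5 = 28 ≤ 28, interest score 13 + 13 + 16 + 3 = 45.
Robotics + Compilers + Crypto + Systems + HCI: credit hours 3 + 6 + 7 + 5 + 6 = 27 ≤ 28, interest score 13 + 16 + 7 + 3 + 7 = 46.
Best is Robotics, Compilers, Crypto, Systems, and HCI with total interest score 46.

46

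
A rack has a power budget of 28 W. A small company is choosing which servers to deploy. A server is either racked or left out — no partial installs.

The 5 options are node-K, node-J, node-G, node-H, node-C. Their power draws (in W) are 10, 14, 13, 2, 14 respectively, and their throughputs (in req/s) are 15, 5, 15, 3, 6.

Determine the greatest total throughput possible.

33

Treat it as a binary knapsack problem.
Allowing fractional choices, the relaxed optimum would be about 34.3, but servers are indivisible.
node-K + node-H + node-C: power draw 10 + 2 + 14 = 26 ≤ 28, throughput 15 + 3 + 6 = 24.
node-K + node-G + node-H: power draw 10 + 13 + 2 = 25 ≤ 28, throughput 15 + 15 + 3 = 33.
node-K + node-G: power draw 10 + 13 = 23 ≤ 28, throughput 15 + 15 = 30.
Best is node-K, node-G, and node-H with total throughput 33.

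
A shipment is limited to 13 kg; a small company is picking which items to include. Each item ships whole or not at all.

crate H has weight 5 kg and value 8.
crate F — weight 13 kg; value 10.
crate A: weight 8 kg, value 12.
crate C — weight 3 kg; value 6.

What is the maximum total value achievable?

20

Allowing fractional choices, the relaxed optimum would be about 21.5, but items are indivisible.
crate H + crate A: weight 5 + 8 = 13 ≤ 13, value 8 + 12 = 20.
crate A + crate C: weight 8 + 3 = 11 ≤ 13, value 12 + 6 = 18.
Best is crate H and crate A with total value 20.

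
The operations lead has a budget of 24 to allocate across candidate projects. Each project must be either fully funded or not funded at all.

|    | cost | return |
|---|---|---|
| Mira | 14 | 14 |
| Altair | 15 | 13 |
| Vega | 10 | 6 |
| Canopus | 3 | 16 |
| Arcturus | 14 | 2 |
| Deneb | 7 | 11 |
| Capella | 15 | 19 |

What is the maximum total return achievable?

41

Mira + Canopus + Deneb: cost 14 + 3 + 7 = 24 ≤ 24, return 14 + 16 + 11 = 41.
Vega + Canopus + Deneb: cost 10 + 3 + 7 = 20 ≤ 24, return 6 + 16 + 11 = 33.
Canopus + Capella: cost 3 + 15 = 18 ≤ 24, return 16 + 19 = 35.
Best is Mira, Canopus, and Deneb with total return 41.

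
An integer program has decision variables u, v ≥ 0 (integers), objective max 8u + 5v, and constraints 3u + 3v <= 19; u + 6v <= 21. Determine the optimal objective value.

(u,v)=(6,0): 3·6+3·0=18≤19, 1·6+6·0=6≤21, objective 48.
(u,v)=(5,1): 3·5+3·1=18≤19, 1·5+6·1=11≤21, objective 45.
(u,v)=(5,0): 3·5+3·0=15≤19, 1·5+6·0=5≤21, objective 40.
Maximum is 48 at (u,v)=(6,0).

48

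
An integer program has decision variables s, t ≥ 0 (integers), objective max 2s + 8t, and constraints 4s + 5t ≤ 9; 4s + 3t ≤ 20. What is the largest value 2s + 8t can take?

Relaxing integrality, the LP optimum is 14.40 at (s,t) = (0, 1.8), which is not an integer point.
(s,t)=(1,1): 4·1+5·1=9≤9, 4·1+3·1=7≤20, objective 10.
(s,t)=(0,1): 4·0+5·1=5≤9, 4·0+3·1=3≤20, objective 8.
(s,t)=(2,0): 4·2+5·0=8≤9, 4·2+3·0=8≤20, objective 4.
Maximum is 10 at (s,t)=(1,1).

10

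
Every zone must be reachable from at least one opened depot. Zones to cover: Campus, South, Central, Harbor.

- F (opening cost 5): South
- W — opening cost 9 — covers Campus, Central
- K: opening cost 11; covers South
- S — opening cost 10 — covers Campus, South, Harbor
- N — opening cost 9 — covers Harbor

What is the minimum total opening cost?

Choose W and S: together they cover Campus, South, Central, Harbor — every zone.
Total opening cost: 9 + 10 = 19.
No cover costs less than 19.

19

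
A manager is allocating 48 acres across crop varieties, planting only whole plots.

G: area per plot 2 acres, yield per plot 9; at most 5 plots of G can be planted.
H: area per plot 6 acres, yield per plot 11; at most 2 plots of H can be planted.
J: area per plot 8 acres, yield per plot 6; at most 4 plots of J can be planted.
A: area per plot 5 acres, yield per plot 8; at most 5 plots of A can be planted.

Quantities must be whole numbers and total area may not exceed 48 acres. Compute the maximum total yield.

107

5×G, 2×H, and 5×A: area 47 ≤ 48, yield 5·9 + 2·11 + 5·8 = 107.
5×G, 2×H, and 4×A: area 42 ≤ 48, yield 5·9 + 2·11 + 4·8 = 99.
Best is 107.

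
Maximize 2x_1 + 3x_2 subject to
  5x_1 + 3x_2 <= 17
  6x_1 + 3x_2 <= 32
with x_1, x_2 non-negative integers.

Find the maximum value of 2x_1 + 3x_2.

15

Relaxing integrality, the LP optimum is 17.00 at (x_1,x_2) = (0, 5.67), which is not an integer point.
(x_1,x_2)=(0,5): 5·0+3·5=15≤17, 6·0+3·5=15≤32, objective 15.
(x_1,x_2)=(1,4): 5·1+3·4=17≤17, 6·1+3·4=18≤32, objective 14.
The best lattice point is (0,5), giving 15.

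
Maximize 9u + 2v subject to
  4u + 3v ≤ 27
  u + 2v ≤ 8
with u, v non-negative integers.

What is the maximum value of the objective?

(u,v)=(6,1): 4·6+3·1=27≤27, 1·6+2·1=8≤8, objective 56.
(u,v)=(6,0): 4·6+3·0=24≤27, 1·6+2·0=6≤8, objective 54.
(u,v)=(5,1): 4·5+3·1=23≤27, 1·5+2·1=7≤8, objective 47.
Maximum is 56 at (u,v)=(6,1).

56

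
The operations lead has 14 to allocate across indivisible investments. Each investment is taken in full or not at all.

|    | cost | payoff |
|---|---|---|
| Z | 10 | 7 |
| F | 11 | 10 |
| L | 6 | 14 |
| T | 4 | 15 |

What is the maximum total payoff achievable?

Z + T: cost 10 + 4 = 14 ≤ 14, payoff 7 + 15 = 22.
L + T: cost 6 + 4 = 10 ≤ 14, payoff 14 + 15 = 29.
Best is L and T with total payoff 29.

29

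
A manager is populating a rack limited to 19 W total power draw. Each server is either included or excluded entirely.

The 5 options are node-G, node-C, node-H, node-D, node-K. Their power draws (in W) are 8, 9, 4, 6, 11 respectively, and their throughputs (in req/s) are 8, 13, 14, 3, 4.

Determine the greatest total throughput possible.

30

Treat it as a binary knapsack problem.
Take node-C, node-H, and node-D: power draw 9 + 4 + 6 = 19 ≤ 19, throughput 13 + 14 + 3 = 30.
No other feasible combination does better.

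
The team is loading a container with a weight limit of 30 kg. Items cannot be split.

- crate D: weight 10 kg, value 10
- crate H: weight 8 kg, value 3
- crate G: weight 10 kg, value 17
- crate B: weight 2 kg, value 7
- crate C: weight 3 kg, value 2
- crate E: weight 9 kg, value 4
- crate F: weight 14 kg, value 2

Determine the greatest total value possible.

37

Allowing fractional choices, the relaxed optimum would be about 38.2, but items are indivisible.
crate D + crate G + crate B + crate C: weight 10 + 10 + 2 + 3 = 25 ≤ 30, value 10 + 17 + 7 + 2 = 36.
crate D + crate H + crate G + crate B: weight 10 + 8 + 10 + 2 = 30 ≤ 30, value 10 + 3 + 17 + 7 = 37.
Best is crate D, crate H, crate G, and crate B with total value 37.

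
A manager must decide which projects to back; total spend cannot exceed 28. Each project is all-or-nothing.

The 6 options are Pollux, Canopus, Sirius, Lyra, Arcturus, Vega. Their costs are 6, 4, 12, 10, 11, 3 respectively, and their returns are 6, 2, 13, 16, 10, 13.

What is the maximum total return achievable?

42

This is a 0-1 knapsack instance.
Take Sirius, Lyra, and Vega: cost 12 + 10 + 3 = 25 ≤ 28, return 13 + 16 + 13 = 42.
No other feasible combination does better.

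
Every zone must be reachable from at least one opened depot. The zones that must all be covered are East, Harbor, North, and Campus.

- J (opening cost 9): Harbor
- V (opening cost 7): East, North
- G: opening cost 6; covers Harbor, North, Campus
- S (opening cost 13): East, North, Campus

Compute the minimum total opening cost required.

Choose V and G: together they cover East, Harbor, North, Campus — every zone.
Total opening cost: 7 + 6 = 13.
No cover costs less than 13.

13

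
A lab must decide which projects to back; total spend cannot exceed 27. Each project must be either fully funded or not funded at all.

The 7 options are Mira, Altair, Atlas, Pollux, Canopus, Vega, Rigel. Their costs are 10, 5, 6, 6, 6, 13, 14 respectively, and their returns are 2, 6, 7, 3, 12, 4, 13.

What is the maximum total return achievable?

32

Allowing fractional choices, the relaxed optimum would be about 34.3, but projects are indivisible.
Altair + Canopus + Rigel: cost 5 + 6 + 14 = 25 ≤ 27, return 6 + 12 + 13 = 31.
Atlas + Canopus + Rigel: cost 6 + 6 + 14 = 26 ≤ 27, return 7 + 12 + 13 = 32.
Altair + Atlas + Pollux + Canopus: cost 5 + 6 + 6 + 6 = 23 ≤ 27, return 6 + 7 + 3 + 12 = 28.
Best is Atlas, Canopus, and Rigel with total return 32.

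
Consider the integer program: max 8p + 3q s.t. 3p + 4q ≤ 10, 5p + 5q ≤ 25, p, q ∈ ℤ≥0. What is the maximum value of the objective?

24

Relaxing integrality, the LP optimum is 26.67 at (p,q) = (3.33, 0), which is not an integer point.
(p,q)=(3,0): 3·3+4·0=9≤10, 5·3+5·0=15≤25, objective 24.
(p,q)=(2,1): 3·2+4·1=10≤10, 5·2+5·1=15≤25, objective 19.
(p,q)=(2,0): 3·2+4·0=6≤10, 5·2+5·0=10≤25, objective 16.
The best lattice point is (3,0), giving 24.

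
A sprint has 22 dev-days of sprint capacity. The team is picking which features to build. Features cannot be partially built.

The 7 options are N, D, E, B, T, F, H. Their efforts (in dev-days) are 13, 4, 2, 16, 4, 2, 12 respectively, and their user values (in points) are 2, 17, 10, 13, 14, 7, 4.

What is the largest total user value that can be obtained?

48

Allowing fractional choices, the relaxed optimum would be about 56.1, but features are indivisible.
D + E + T + H: effort 4 + 2 + 4 + 12 = 22 ≤ 22, user value 17 + 10 + 14 + 4 = 45.
D + T + F + H: effort 4 + 4 + 2 + 12 = 22 ≤ 22, user value 17 + 14 + 7 + 4 = 42.
D + E + T + F: effort 4 + 2 + 4 + 2 = 12 ≤ 22, user value 17 + 10 + 14 + 7 = 48.
Best is D, E, T, and F with total user value 48.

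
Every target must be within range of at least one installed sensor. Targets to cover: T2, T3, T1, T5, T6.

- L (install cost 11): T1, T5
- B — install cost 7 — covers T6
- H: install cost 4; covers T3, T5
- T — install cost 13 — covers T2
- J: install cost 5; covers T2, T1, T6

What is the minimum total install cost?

9

This is an integer covering problem.
Choose H and J: together they cover T2, T3, T1, T5, T6 — every target.
Total install cost: 4 + 5 = 9.
No cover costs less than 9.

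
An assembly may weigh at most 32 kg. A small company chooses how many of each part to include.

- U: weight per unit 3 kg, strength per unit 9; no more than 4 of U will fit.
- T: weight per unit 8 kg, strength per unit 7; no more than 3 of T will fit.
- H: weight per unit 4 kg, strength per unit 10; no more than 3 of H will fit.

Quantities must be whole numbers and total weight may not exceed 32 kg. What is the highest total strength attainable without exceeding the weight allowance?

73

4×U, 1×T, and 3×H: weight 32 ≤ 32, strength 4·9 + 1·7 + 3·10 = 73.
4×U and 3×H: weight 24 ≤ 32, strength 4·9 + 3·10 = 66.
Best is 73.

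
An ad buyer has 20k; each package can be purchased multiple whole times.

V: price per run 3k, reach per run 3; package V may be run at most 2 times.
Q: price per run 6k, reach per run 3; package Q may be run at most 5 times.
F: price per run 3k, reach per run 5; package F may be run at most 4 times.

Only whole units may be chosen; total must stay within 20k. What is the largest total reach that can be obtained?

26

F has the best ratio (5/3); taking only F gives at most 4×5 = 20 (stopped by the supply cap of 4).
Mixing does better — 2×V and 4×F: price 18 ≤ 20, reach 2·3 + 4·5 = 26.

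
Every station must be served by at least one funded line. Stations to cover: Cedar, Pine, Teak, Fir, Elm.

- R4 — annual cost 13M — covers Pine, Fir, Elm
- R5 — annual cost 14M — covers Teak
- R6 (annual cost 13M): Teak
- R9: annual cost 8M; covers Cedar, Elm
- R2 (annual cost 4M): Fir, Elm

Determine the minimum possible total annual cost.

34

Choose R4, R6, and R9: together they cover Cedar, Pine, Teak, Fir, Elm — every station.
Total annual cost: 13 + 13 + 8 = 34.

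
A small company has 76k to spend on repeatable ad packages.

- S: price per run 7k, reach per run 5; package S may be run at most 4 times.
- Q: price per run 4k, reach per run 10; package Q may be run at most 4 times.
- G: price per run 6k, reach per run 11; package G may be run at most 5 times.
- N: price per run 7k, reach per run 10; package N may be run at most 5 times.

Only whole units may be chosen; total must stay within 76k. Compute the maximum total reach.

Q has the best ratio (10/4); taking only Q gives at most 4×10 = 40 (stopped by the supply cap of 4).
Mixing does better — 4×Q, 5×G, and 4×N: price 74 ≤ 76, reach 4·10 + 5·11 + 4·10 = 135.

135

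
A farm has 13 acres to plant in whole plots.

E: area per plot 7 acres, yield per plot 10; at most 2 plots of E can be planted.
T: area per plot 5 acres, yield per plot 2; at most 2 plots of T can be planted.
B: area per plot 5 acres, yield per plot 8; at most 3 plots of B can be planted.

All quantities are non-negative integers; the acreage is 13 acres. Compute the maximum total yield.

This is a bounded integer knapsack.
B has the best ratio (8/5); taking only B gives at most 2×8 = 16 (stopped by the area limit).
Mixing does better — 1×E and 1×B: area 12 ≤ 13, yield 1·10 + 1·8 = 18.

18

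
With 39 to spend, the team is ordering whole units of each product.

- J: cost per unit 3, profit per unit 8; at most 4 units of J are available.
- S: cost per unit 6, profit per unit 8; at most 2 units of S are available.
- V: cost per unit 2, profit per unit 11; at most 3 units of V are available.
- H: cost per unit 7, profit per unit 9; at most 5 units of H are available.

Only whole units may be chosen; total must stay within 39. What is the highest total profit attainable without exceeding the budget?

92

V has the best ratio (11/2); taking only V gives at most 3×11 = 33 (stopped by the supply cap of 3).
Mixing does better — 4×J, 3×V, and 3×H: cost 39 ≤ 39, profit 4·8 + 3·11 + 3·9 = 92.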